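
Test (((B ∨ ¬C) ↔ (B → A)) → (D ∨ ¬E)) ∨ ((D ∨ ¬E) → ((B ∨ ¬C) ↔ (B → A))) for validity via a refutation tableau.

Assume the negation and expand:
Initial set: {¬((((B ∨ ¬C) ↔ (B → A)) → (D ∨ ¬E)) ∨ ((D ∨ ¬E) → ((B ∨ ¬C) ↔ (B → A))))}.
¬((((B ∨ ¬C) ↔ (B → A)) → (D ∨ ¬E)) ∨ ((D ∨ ¬E) → ((B ∨ ¬C) ↔ (B → A)))): α-rule — add ¬(((B ∨ ¬C) ↔ (B → A)) → (D ∨ ¬E)), ¬((D ∨ ¬E) → ((B ∨ ¬C) ↔ (B → A))).
¬(((B ∨ ¬C) ↔ (B → A)) → (D ∨ ¬E)): α-rule — add ((B ∨ ¬C) ↔ (B → A)), ¬(D ∨ ¬E).
¬((D ∨ ¬E) → ((B ∨ ¬C) ↔ (B → A))): α-rule — add (D ∨ ¬E), ¬((B ∨ ¬C) ↔ (B → A)).
¬(D ∨ ¬E): α-rule — add ¬D, ¬¬E.
((B ∨ ¬C) ↔ (B → A)): β-rule — branch into (B ∨ ¬C), (B → A)  //  ¬(B ∨ ¬C), ¬(B → A).
  branch 1 (add (B ∨ ¬C), (B → A)):
    (D ∨ ¬E): β-rule — branch into D  //  ¬E.
      branch 1.1 (add D):
        × closes — contains both D and ¬D.
      branch 1.2 (add ¬E):
        × closes — contains both E and ¬E.
  branch 2 (add ¬(B ∨ ¬C), ¬(B → A)):
    ¬(B ∨ ¬C): α-rule — add ¬B, ¬¬C.
    ¬(B → A): α-rule — add B, ¬A.
    × closes — contains both B and ¬B.
All 3 branches close.
Every branch closed, so the negation is unsatisfiable and the formula is valid.

Valid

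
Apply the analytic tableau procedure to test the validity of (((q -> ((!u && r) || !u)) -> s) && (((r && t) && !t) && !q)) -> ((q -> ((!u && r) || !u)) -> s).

Valid

Assume the negation and expand:
Initial set: {!((((q -> ((!u && r) || !u)) -> s) && (((r && t) && !t) && !q)) -> ((q -> ((!u && r) || !u)) -> s))}.
!((((q -> ((!u && r) || !u)) -> s) && (((r && t) && !t) && !q)) -> ((q -> ((!u && r) || !u)) -> s)): α-rule — add (((q -> ((!u && r) || !u)) -> s) && (((r && t) && !t) && !q)), !((q -> ((!u && r) || !u)) -> s).
(((q -> ((!u && r) || !u)) -> s) && (((r && t) && !t) && !q)): α-rule — add ((q -> ((!u && r) || !u)) -> s), (((r && t) && !t) && !q).
!((q -> ((!u && r) || !u)) -> s): α-rule — add (q -> ((!u && r) || !u)), !s.
(((r && t) && !t) && !q): α-rule — add ((r && t) && !t), !q.
((r && t) && !t): α-rule — add (r && t), !t.
(r && t): α-rule — add r, t.
× closes — contains both t and !t.
All 1 branch closes.
Every branch closed, so the negation is unsatisfiable and the formula is valid.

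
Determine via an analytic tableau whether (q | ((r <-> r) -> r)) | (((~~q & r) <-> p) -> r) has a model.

Initial set: {((q | ((r <-> r) -> r)) | (((~~q & r) <-> p) -> r))}.
((q | ((r <-> r) -> r)) | (((~~q & r) <-> p) -> r)): β-rule — branch into (q | ((r <-> r) -> r))  //  (((~~q & r) <-> p) -> r).
  branch 1 (add (q | ((r <-> r) -> r))):
    (q | ((r <-> r) -> r)): β-rule — branch into q  //  ((r <-> r) -> r).
      branch 1.1 (add q):
        ○ open, literals {q=true}.
      branch 1.2 (add ((r <-> r) -> r)):
        ((r <-> r) -> r): β-rule — branch into ~(r <-> r)  //  r.
          branch 1.2.1 (add ~(r <-> r)):
            ~(r <-> r): β-rule — branch into r, ~r  //  ~r, r.
              branch 1.2.1.1 (add r, ~r):
                × closes — contains both r and ~r.
              branch 1.2.1.2 (add ~r, r):
                × closes — contains both r and ~r.
          branch 1.2.2 (add r):
            ○ open, literals {r=true}.
  branch 2 (add (((~~q & r) <-> p) -> r)):
    (((~~q & r) <-> p) -> r): β-rule — branch into ~((~~q & r) <-> p)  //  r.
      branch 2.1 (add ~((~~q & r) <-> p)):
        ~((~~q & r) <-> p): β-rule — branch into (~~q & r), ~p  //  ~(~~q & r), p.
          branch 2.1.1 (add (~~q & r), ~p):
            (~~q & r): α-rule — add ~~q, r.
            ~~q: drop double negation, giving q.
            ○ open, literals {p=false, q=true, r=true}.
          branch 2.1.2 (add ~(~~q & r), p):
            ~(~~q & r): β-rule — branch into ~~~q  //  ~r.
              branch 2.1.2.1 (add ~~~q):
                ~~~q: drop double negation, giving ~q.
                ○ open, literals {p=true, q=false}.
              branch 2.1.2.2 (add ~r):
                ○ open, literals {p=true, r=false}.
      branch 2.2 (add r):
        ○ open, literals {r=true}.
2 branches closed, 6 open.
An open branch gives a satisfying assignment: q=true.

Satisfiable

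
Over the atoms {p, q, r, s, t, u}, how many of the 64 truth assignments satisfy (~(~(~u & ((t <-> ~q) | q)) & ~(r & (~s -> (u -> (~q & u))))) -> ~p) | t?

Initial set: {((~(~(~u & ((t <-> ~q) | q)) & ~(r & (~s -> (u -> (~q & u))))) -> ~p) | t)}.
((~(~(~u & ((t <-> ~q) | q)) & ~(r & (~s -> (u -> (~q & u))))) -> ~p) | t): β-rule — branch into (~(~(~u & ((t <-> ~q) | q)) & ~(r & (~s -> (u -> (~q & u))))) -> ~p)  //  t.
  branch 1 (add (~(~(~u & ((t <-> ~q) | q)) & ~(r & (~s -> (u -> (~q & u))))) -> ~p)):
    (~(~(~u & ((t <-> ~q) | q)) & ~(r & (~s -> (u -> (~q & u))))) -> ~p): β-rule — branch into ~~(~(~u & ((t <-> ~q) | q)) & ~(r & (~s -> (u -> (~q & u)))))  //  ~p.
      branch 1.1 (add ~~(~(~u & ((t <-> ~q) | q)) & ~(r & (~s -> (u -> (~q & u)))))):
        ~~(~(~u & ((t <-> ~q) | q)) & ~(r & (~s -> (u -> (~q & u))))): α-rule — add ~(~u & ((t <-> ~q) | q)), ~(r & (~s -> (u -> (~q & u)))).
        ~(~u & ((t <-> ~q) | q)): β-rule — branch into ~~u  //  ~((t <-> ~q) | q).
          branch 1.1.1 (add ~~u):
            ~(r & (~s -> (u -> (~q & u)))): β-rule — branch into ~r  //  ~(~s -> (u -> (~q & u))).
              branch 1.1.1.1 (add ~r):
                ○ open, literals {r=0, u=1}.
              branch 1.1.1.2 (add ~(~s -> (u -> (~q & u)))):
                ~(~s -> (u -> (~q & u))): α-rule — add ~s, ~(u -> (~q & u)).
                ~(u -> (~q & u)): α-rule — add u, ~(~q & u).
                ~(~q & u): β-rule — branch into ~~q  //  ~u.
                  branch 1.1.1.2.1 (add ~~q):
                    ○ open, literals {q=1, s=0, u=1}.
                  branch 1.1.1.2.2 (add ~u):
                    × closes — contains both u and ~u.
          branch 1.1.2 (add ~((t <-> ~q) | q)):
            ~((t <-> ~q) | q): α-rule — add ~(t <-> ~q), ~q.
            ~(r & (~s -> (u -> (~q & u)))): β-rule — branch into ~r  //  ~(~s -> (u -> (~q & u))).
              branch 1.1.2.1 (add ~r):
                ~(t <-> ~q): β-rule — branch into t, ~~q  //  ~t, ~q.
                  branch 1.1.2.1.1 (add t, ~~q):
                    × closes — contains both q and ~q.
                  branch 1.1.2.1.2 (add ~t, ~q):
                    ○ open, literals {q=0, r=0, t=0}.
              branch 1.1.2.2 (add ~(~s -> (u -> (~q & u)))):
                ~(~s -> (u -> (~q & u))): α-rule — add ~s, ~(u -> (~q & u)).
                ~(u -> (~q & u)): α-rule — add u, ~(~q & u).
                ~(t <-> ~q): β-rule — branch into t, ~~q  //  ~t, ~q.
                  branch 1.1.2.2.1 (add t, ~~q):
                    × closes — contains both q and ~q.
                  branch 1.1.2.2.2 (add ~t, ~q):
                    ~(~q & u): β-rule — branch into ~~q  //  ~u.
                      branch 1.1.2.2.2.1 (add ~~q):
                        × closes — contains both q and ~q.
                      branch 1.1.2.2.2.2 (add ~u):
                        × closes — contains both u and ~u.
      branch 1.2 (add ~p):
        ○ open, literals {p=0}.
  branch 2 (add t):
    ○ open, literals {t=1}.
5 branches closed, 5 open.
Each open branch fixes some atoms; the unmentioned ones are free. Counting distinct full assignments: branch {r=0, u=1} (p, q, s, t) contributes 16 new; branch {q=1, s=0, u=1} (p, r, t) contributes 4 new; branch {q=0, r=0, t=0} (p, s, u) contributes 4 new; branch {p=0} (q, r, s, t, u) contributes 20 new; branch {t=1} (p, q, r, s, u) contributes 11 new. Total: 55.

55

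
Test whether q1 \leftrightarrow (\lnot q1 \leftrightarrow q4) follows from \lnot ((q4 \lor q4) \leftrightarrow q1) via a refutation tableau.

No

Initial set: {\lnot ((q4 \lor q4) \leftrightarrow q1); \lnot (q1 \leftrightarrow (\lnot q1 \leftrightarrow q4))}.
\lnot ((q4 \lor q4) \leftrightarrow q1): β-rule — branch into (q4 \lor q4), \lnot q1  //  \lnot (q4 \lor q4), q1.
  branch 1 (add (q4 \lor q4), \lnot q1):
    \lnot (q1 \leftrightarrow (\lnot q1 \leftrightarrow q4)): β-rule — branch into q1, \lnot (\lnot q1 \leftrightarrow q4)  //  \lnot q1, (\lnot q1 \leftrightarrow q4).
      branch 1.1 (add q1, \lnot (\lnot q1 \leftrightarrow q4)):
        × closes — contains both q1 and \lnot q1.
      branch 1.2 (add \lnot q1, (\lnot q1 \leftrightarrow q4)):
        (q4 \lor q4): β-rule — branch into q4  //  q4.
          branch 1.2.1 (add q4):
            (\lnot q1 \leftrightarrow q4): β-rule — branch into \lnot q1, q4  //  \lnot \lnot q1, \lnot q4.
              branch 1.2.1.1 (add \lnot q1, q4):
                ○ open, literals {q1=0, q4=1}.
              branch 1.2.1.2 (add \lnot \lnot q1, \lnot q4):
                × closes — contains both q1 and \lnot q1.
          branch 1.2.2 (add q4):
            (\lnot q1 \leftrightarrow q4): β-rule — branch into \lnot q1, q4  //  \lnot \lnot q1, \lnot q4.
              branch 1.2.2.1 (add \lnot q1, q4):
                ○ open, literals {q1=0, q4=1}.
              branch 1.2.2.2 (add \lnot \lnot q1, \lnot q4):
                × closes — contains both q1 and \lnot q1.
  branch 2 (add \lnot (q4 \lor q4), q1):
    \lnot (q4 \lor q4): α-rule — add \lnot q4, \lnot q4.
    \lnot (q1 \leftrightarrow (\lnot q1 \leftrightarrow q4)): β-rule — branch into q1, \lnot (\lnot q1 \leftrightarrow q4)  //  \lnot q1, (\lnot q1 \leftrightarrow q4).
      branch 2.1 (add q1, \lnot (\lnot q1 \leftrightarrow q4)):
        \lnot (\lnot q1 \leftrightarrow q4): β-rule — branch into \lnot q1, \lnot q4  //  \lnot \lnot q1, q4.
          branch 2.1.1 (add \lnot q1, \lnot q4):
            × closes — contains both q1 and \lnot q1.
          branch 2.1.2 (add \lnot \lnot q1, q4):
            × closes — contains both q4 and \lnot q4.
      branch 2.2 (add \lnot q1, (\lnot q1 \leftrightarrow q4)):
        × closes — contains both q1 and \lnot q1.
6 branches closed, 2 open.
An open branch gives a countermodel: q1=0, q4=1 (unmentioned atoms arbitrary); the premises hold there but the conclusion fails.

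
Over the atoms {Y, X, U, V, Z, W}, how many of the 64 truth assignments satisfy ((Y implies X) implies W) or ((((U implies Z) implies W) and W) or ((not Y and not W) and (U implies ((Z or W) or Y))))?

Initial set: {(((Y implies X) implies W) or ((((U implies Z) implies W) and W) or ((not Y and not W) and (U implies ((Z or W) or Y)))))}.
(((Y implies X) implies W) or ((((U implies Z) implies W) and W) or ((not Y and not W) and (U implies ((Z or W) or Y))))): β-rule — branch into ((Y implies X) implies W)  //  ((((U implies Z) implies W) and W) or ((not Y and not W) and (U implies ((Z or W) or Y)))).
  branch 1 (add ((Y implies X) implies W)):
    ((Y implies X) implies W): β-rule — branch into not (Y implies X)  //  W.
      branch 1.1 (add not (Y implies X)):
        not (Y implies X): α-rule — add Y, not X.
        ○ open, literals {X=0, Y=1}.
      branch 1.2 (add W):
        ○ open, literals {W=1}.
  branch 2 (add ((((U implies Z) implies W) and W) or ((not Y and not W) and (U implies ((Z or W) or Y))))):
    ((((U implies Z) implies W) and W) or ((not Y and not W) and (U implies ((Z or W) or Y)))): β-rule — branch into (((U implies Z) implies W) and W)  //  ((not Y and not W) and (U implies ((Z or W) or Y))).
      branch 2.1 (add (((U implies Z) implies W) and W)):
        (((U implies Z) implies W) and W): α-rule — add ((U implies Z) implies W), W.
        ((U implies Z) implies W): β-rule — branch into not (U implies Z)  //  W.
          branch 2.1.1 (add not (U implies Z)):
            not (U implies Z): α-rule — add U, not Z.
            ○ open, literals {U=1, W=1, Z=0}.
          branch 2.1.2 (add W):
            ○ open, literals {W=1}.
      branch 2.2 (add ((not Y and not W) and (U implies ((Z or W) or Y)))):
        ((not Y and not W) and (U implies ((Z or W) or Y))): α-rule — add (not Y and not W), (U implies ((Z or W) or Y)).
        (not Y and not W): α-rule — add not Y, not W.
        (U implies ((Z or W) or Y)): β-rule — branch into not U  //  ((Z or W) or Y).
          branch 2.2.1 (add not U):
            ○ open, literals {U=0, W=0, Y=0}.
          branch 2.2.2 (add ((Z or W) or Y)):
            ((Z or W) or Y): β-rule — branch into (Z or W)  //  Y.
              branch 2.2.2.1 (add (Z or W)):
                (Z or W): β-rule — branch into Z  //  W.
                  branch 2.2.2.1.1 (add Z):
                    ○ open, literals {W=0, Y=0, Z=1}.
                  branch 2.2.2.1.2 (add W):
                    × closes — contains both W and not W.
              branch 2.2.2.2 (add Y):
                × closes — contains both Y and not Y.
2 branches closed, 6 open.
Each open branch fixes some atoms; the unmentioned ones are free. Counting distinct full assignments: branch {X=0, Y=1} (U, V, Z, W) contributes 16 new; branch {W=1} (Y, X, U, V, Z) contributes 24 new; branch {U=1, W=1, Z=0} (Y, X, V) contributes 0 new; branch {W=1} (Y, X, U, V, Z) contributes 0 new; branch {U=0, W=0, Y=0} (X, V, Z) contributes 8 new; branch {W=0, Y=0, Z=1} (X, U, V) contributes 4 new. Total: 52.

52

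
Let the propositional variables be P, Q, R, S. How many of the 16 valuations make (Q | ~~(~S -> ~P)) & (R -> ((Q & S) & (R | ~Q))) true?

9

Initial set: {((Q | ~~(~S -> ~P)) & (R -> ((Q & S) & (R | ~Q))))}.
((Q | ~~(~S -> ~P)) & (R -> ((Q & S) & (R | ~Q)))): α-rule — add (Q | ~~(~S -> ~P)), (R -> ((Q & S) & (R | ~Q))).
(Q | ~~(~S -> ~P)): β-rule — branch into Q  //  ~~(~S -> ~P).
  branch 1 (add Q):
    (R -> ((Q & S) & (R | ~Q))): β-rule — branch into ~R  //  ((Q & S) & (R | ~Q)).
      branch 1.1 (add ~R):
        ○ open, literals {Q=1, R=0}.
      branch 1.2 (add ((Q & S) & (R | ~Q))):
        ((Q & S) & (R | ~Q)): α-rule — add (Q & S), (R | ~Q).
        (Q & S): α-rule — add Q, S.
        (R | ~Q): β-rule — branch into R  //  ~Q.
          branch 1.2.1 (add R):
            ○ open, literals {Q=1, R=1, S=1}.
          branch 1.2.2 (add ~Q):
            × closes — contains both Q and ~Q.
  branch 2 (add ~~(~S -> ~P)):
    ~~(~S -> ~P): drop double negation, giving (~S -> ~P).
    (R -> ((Q & S) & (R | ~Q))): β-rule — branch into ~R  //  ((Q & S) & (R | ~Q)).
      branch 2.1 (add ~R):
        (~S -> ~P): β-rule — branch into ~~S  //  ~P.
          branch 2.1.1 (add ~~S):
            ○ open, literals {R=0, S=1}.
          branch 2.1.2 (add ~P):
            ○ open, literals {P=0, R=0}.
      branch 2.2 (add ((Q & S) & (R | ~Q))):
        ((Q & S) & (R | ~Q)): α-rule — add (Q & S), (R | ~Q).
        (Q & S): α-rule — add Q, S.
        (~S -> ~P): β-rule — branch into ~~S  //  ~P.
          branch 2.2.1 (add ~~S):
            (R | ~Q): β-rule — branch into R  //  ~Q.
              branch 2.2.1.1 (add R):
                ○ open, literals {Q=1, R=1, S=1}.
              branch 2.2.1.2 (add ~Q):
                × closes — contains both Q and ~Q.
          branch 2.2.2 (add ~P):
            (R | ~Q): β-rule — branch into R  //  ~Q.
              branch 2.2.2.1 (add R):
                ○ open, literals {P=0, Q=1, R=1, S=1}.
              branch 2.2.2.2 (add ~Q):
                × closes — contains both Q and ~Q.
3 branches closed, 6 open.
Each open branch fixes some atoms; the unmentioned ones are free. Counting distinct full assignments: branch {Q=1, R=0} (P, S) contributes 4 new; branch {Q=1, R=1, S=1} (P) contributes 2 new; branch {R=0, S=1} (P, Q) contributes 2 new; branch {P=0, R=0} (Q, S) contributes 1 new; branch {Q=1, R=1, S=1} (P) contributes 0 new; branch {P=0, Q=1, R=1, S=1} (none free) contributes 0 new. Total: 9.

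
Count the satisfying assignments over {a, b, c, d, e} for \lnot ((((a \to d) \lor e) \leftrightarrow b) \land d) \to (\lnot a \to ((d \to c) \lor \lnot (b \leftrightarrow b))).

30

Initial set: {(\lnot ((((a \to d) \lor e) \leftrightarrow b) \land d) \to (\lnot a \to ((d \to c) \lor \lnot (b \leftrightarrow b))))}.
(\lnot ((((a \to d) \lor e) \leftrightarrow b) \land d) \to (\lnot a \to ((d \to c) \lor \lnot (b \leftrightarrow b)))): β-rule — branch into \lnot \lnot ((((a \to d) \lor e) \leftrightarrow b) \land d)  //  (\lnot a \to ((d \to c) \lor \lnot (b \leftrightarrow b))).
  branch 1 (add \lnot \lnot ((((a \to d) \lor e) \leftrightarrow b) \land d)):
    \lnot \lnot ((((a \to d) \lor e) \leftrightarrow b) \land d): α-rule — add (((a \to d) \lor e) \leftrightarrow b), d.
    (((a \to d) \lor e) \leftrightarrow b): β-rule — branch into ((a \to d) \lor e), b  //  \lnot ((a \to d) \lor e), \lnot b.
      branch 1.1 (add ((a \to d) \lor e), b):
        ((a \to d) \lor e): β-rule — branch into (a \to d)  //  e.
          branch 1.1.1 (add (a \to d)):
            (a \to d): β-rule — branch into \lnot a  //  d.
              branch 1.1.1.1 (add \lnot a):
                ○ open, literals {a=F, b=T, d=T}.
              branch 1.1.1.2 (add d):
                ○ open, literals {b=T, d=T}.
          branch 1.1.2 (add e):
            ○ open, literals {b=T, d=T, e=T}.
      branch 1.2 (add \lnot ((a \to d) \lor e), \lnot b):
        \lnot ((a \to d) \lor e): α-rule — add \lnot (a \to d), \lnot e.
        \lnot (a \to d): α-rule — add a, \lnot d.
        × closes — contains both d and \lnot d.
  branch 2 (add (\lnot a \to ((d \to c) \lor \lnot (b \leftrightarrow b)))):
    (\lnot a \to ((d \to c) \lor \lnot (b \leftrightarrow b))): β-rule — branch into \lnot \lnot a  //  ((d \to c) \lor \lnot (b \leftrightarrow b)).
      branch 2.1 (add \lnot \lnot a):
        ○ open, literals {a=T}.
      branch 2.2 (add ((d \to c) \lor \lnot (b \leftrightarrow b))):
        ((d \to c) \lor \lnot (b \leftrightarrow b)): β-rule — branch into (d \to c)  //  \lnot (b \leftrightarrow b).
          branch 2.2.1 (add (d \to c)):
            (d \to c): β-rule — branch into \lnot d  //  c.
              branch 2.2.1.1 (add \lnot d):
                ○ open, literals {d=F}.
              branch 2.2.1.2 (add c):
                ○ open, literals {c=T}.
          branch 2.2.2 (add \lnot (b \leftrightarrow b)):
            \lnot (b \leftrightarrow b): β-rule — branch into b, \lnot b  //  \lnot b, b.
              branch 2.2.2.1 (add b, \lnot b):
                × closes — contains both b and \lnot b.
              branch 2.2.2.2 (add \lnot b, b):
                × closes — contains both b and \lnot b.
3 branches closed, 6 open.
Each open branch fixes some atoms; the unmentioned ones are free. Counting distinct full assignments: branch {a=F, b=T, d=T} (c, e) contributes 4 new; branch {b=T, d=T} (a, c, e) contributes 4 new; branch {b=T, d=T, e=T} (a, c) contributes 0 new; branch {a=T} (b, c, d, e) contributes 12 new; branch {d=F} (a, b, c, e) contributes 8 new; branch {c=T} (a, b, d, e) contributes 2 new. Total: 30.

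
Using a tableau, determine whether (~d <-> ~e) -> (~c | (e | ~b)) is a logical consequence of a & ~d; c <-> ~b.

Initial set: {(a & ~d); (c <-> ~b); ~((~d <-> ~e) -> (~c | (e | ~b)))}.
(a & ~d): α-rule — add a, ~d.
~((~d <-> ~e) -> (~c | (e | ~b))): α-rule — add (~d <-> ~e), ~(~c | (e | ~b)).
~(~c | (e | ~b)): α-rule — add ~~c, ~(e | ~b).
~(e | ~b): α-rule — add ~e, ~~b.
(c <-> ~b): β-rule — branch into c, ~b  //  ~c, ~~b.
  branch 1 (add c, ~b):
    × closes — contains both b and ~b.
  branch 2 (add ~c, ~~b):
    × closes — contains both c and ~c.
All 2 branches close.
Every branch closed, so the premises entail the conclusion.

Yes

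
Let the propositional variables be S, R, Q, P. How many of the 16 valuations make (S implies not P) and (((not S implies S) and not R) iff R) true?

4

Initial set: {T ((S implies not P) and (((not S implies S) and not R) iff R))}.
T ((S implies not P) and (((not S implies S) and not R) iff R)): α-rule — add T (S implies not P), T (((not S implies S) and not R) iff R).
T (S implies not P): β-rule — branch into F S  //  T not P.
  branch 1 (add F S):
    T (((not S implies S) and not R) iff R): β-rule — branch into T ((not S implies S) and not R), T R  //  F ((not S implies S) and not R), F R.
      branch 1.1 (add T ((not S implies S) and not R), T R):
        T ((not S implies S) and not R): α-rule — add T (not S implies S), T not R.
        × closes — contains both R and not R.
      branch 1.2 (add F ((not S implies S) and not R), F R):
        F ((not S implies S) and not R): β-rule — branch into F (not S implies S)  //  F not R.
          branch 1.2.1 (add F (not S implies S)):
            F (not S implies S): α-rule — add T not S, F S.
            ○ open, literals {R=false, S=false}.
          branch 1.2.2 (add F not R):
            × closes — contains both R and not R.
  branch 2 (add T not P):
    T (((not S implies S) and not R) iff R): β-rule — branch into T ((not S implies S) and not R), T R  //  F ((not S implies S) and not R), F R.
      branch 2.1 (add T ((not S implies S) and not R), T R):
        T ((not S implies S) and not R): α-rule — add T (not S implies S), T not R.
        × closes — contains both R and not R.
      branch 2.2 (add F ((not S implies S) and not R), F R):
        F ((not S implies S) and not R): β-rule — branch into F (not S implies S)  //  F not R.
          branch 2.2.1 (add F (not S implies S)):
            F (not S implies S): α-rule — add T not S, F S.
            ○ open, literals {P=false, R=false, S=false}.
          branch 2.2.2 (add F not R):
            × closes — contains both R and not R.
4 branches closed, 2 open.
Each open branch fixes some atoms; the unmentioned ones are free. Counting distinct full assignments: branch {R=false, S=false} (Q, P) contributes 4 new; branch {P=false, R=false, S=false} (Q) contributes 0 new. Total: 4.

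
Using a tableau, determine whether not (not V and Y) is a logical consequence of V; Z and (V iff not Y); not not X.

Yes

Initial set: {T V; T (Z and (V iff not Y)); T not not X; F not (not V and Y)}.
T (Z and (V iff not Y)): α-rule — add T Z, T (V iff not Y).
T not not X: drop double negation, giving T X.
F not (not V and Y): α-rule — add T not V, T Y.
× closes — contains both V and not V.
All 1 branch closes.
Every branch closed, so the premises entail the conclusion.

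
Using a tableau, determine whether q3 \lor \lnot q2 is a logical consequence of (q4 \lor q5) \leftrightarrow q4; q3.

Initial set: {((q4 \lor q5) \leftrightarrow q4); q3; \lnot (q3 \lor \lnot q2)}.
\lnot (q3 \lor \lnot q2): α-rule — add \lnot q3, \lnot \lnot q2.
× closes — contains both q3 and \lnot q3.
All 1 branch closes.
Every branch closed, so the premises entail the conclusion.

Yes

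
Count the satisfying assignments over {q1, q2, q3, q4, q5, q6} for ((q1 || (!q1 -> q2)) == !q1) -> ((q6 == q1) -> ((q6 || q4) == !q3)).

60

Initial set: {(((q1 || (!q1 -> q2)) == !q1) -> ((q6 == q1) -> ((q6 || q4) == !q3)))}.
(((q1 || (!q1 -> q2)) == !q1) -> ((q6 == q1) -> ((q6 || q4) == !q3))): β-rule — branch into !((q1 || (!q1 -> q2)) == !q1)  //  ((q6 == q1) -> ((q6 || q4) == !q3)).
  branch 1 (add !((q1 || (!q1 -> q2)) == !q1)):
    !((q1 || (!q1 -> q2)) == !q1): β-rule — branch into (q1 || (!q1 -> q2)), !!q1  //  !(q1 || (!q1 -> q2)), !q1.
      branch 1.1 (add (q1 || (!q1 -> q2)), !!q1):
        (q1 || (!q1 -> q2)): β-rule — branch into q1  //  (!q1 -> q2).
          branch 1.1.1 (add q1):
            ○ open, literals {q1=T}.
          branch 1.1.2 (add (!q1 -> q2)):
            (!q1 -> q2): β-rule — branch into !!q1  //  q2.
              branch 1.1.2.1 (add !!q1):
                ○ open, literals {q1=T}.
              branch 1.1.2.2 (add q2):
                ○ open, literals {q1=T, q2=T}.
      branch 1.2 (add !(q1 || (!q1 -> q2)), !q1):
        !(q1 || (!q1 -> q2)): α-rule — add !q1, !(!q1 -> q2).
        !(!q1 -> q2): α-rule — add !q1, !q2.
        ○ open, literals {q1=F, q2=F}.
  branch 2 (add ((q6 == q1) -> ((q6 || q4) == !q3))):
    ((q6 == q1) -> ((q6 || q4) == !q3)): β-rule — branch into !(q6 == q1)  //  ((q6 || q4) == !q3).
      branch 2.1 (add !(q6 == q1)):
        !(q6 == q1): β-rule — branch into q6, !q1  //  !q6, q1.
          branch 2.1.1 (add q6, !q1):
            ○ open, literals {q1=F, q6=T}.
          branch 2.1.2 (add !q6, q1):
            ○ open, literals {q1=T, q6=F}.
      branch 2.2 (add ((q6 || q4) == !q3)):
        ((q6 || q4) == !q3): β-rule — branch into (q6 || q4), !q3  //  !(q6 || q4), !!q3.
          branch 2.2.1 (add (q6 || q4), !q3):
            (q6 || q4): β-rule — branch into q6  //  q4.
              branch 2.2.1.1 (add q6):
                ○ open, literals {q3=F, q6=T}.
              branch 2.2.1.2 (add q4):
                ○ open, literals {q3=F, q4=T}.
          branch 2.2.2 (add !(q6 || q4), !!q3):
            !(q6 || q4): α-rule — add !q6, !q4.
            ○ open, literals {q3=T, q4=F, q6=F}.
0 branches closed, 9 open.
Each open branch fixes some atoms; the unmentioned ones are free. Counting distinct full assignments: branch {q1=T} (q2, q3, q4, q5, q6) contributes 32 new; branch {q1=T} (q2, q3, q4, q5, q6) contributes 0 new; branch {q1=T, q2=T} (q3, q4, q5, q6) contributes 0 new; branch {q1=F, q2=F} (q3, q4, q5, q6) contributes 16 new; branch {q1=F, q6=T} (q2, q3, q4, q5) contributes 8 new; branch {q1=T, q6=F} (q2, q3, q4, q5) contributes 0 new; branch {q3=F, q6=T} (q1, q2, q4, q5) contributes 0 new; branch {q3=F, q4=T} (q1, q2, q5, q6) contributes 2 new; branch {q3=T, q4=F, q6=F} (q1, q2, q5) contributes 2 new. Total: 60.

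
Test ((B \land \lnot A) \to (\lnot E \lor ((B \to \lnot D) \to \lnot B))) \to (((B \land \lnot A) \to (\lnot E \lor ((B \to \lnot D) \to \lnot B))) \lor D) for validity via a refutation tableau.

Valid

Assume the negation and expand:
Initial set: {\lnot (((B \land \lnot A) \to (\lnot E \lor ((B \to \lnot D) \to \lnot B))) \to (((B \land \lnot A) \to (\lnot E \lor ((B \to \lnot D) \to \lnot B))) \lor D))}.
\lnot (((B \land \lnot A) \to (\lnot E \lor ((B \to \lnot D) \to \lnot B))) \to (((B \land \lnot A) \to (\lnot E \lor ((B \to \lnot D) \to \lnot B))) \lor D)): α-rule — add ((B \land \lnot A) \to (\lnot E \lor ((B \to \lnot D) \to \lnot B))), \lnot (((B \land \lnot A) \to (\lnot E \lor ((B \to \lnot D) \to \lnot B))) \lor D).
\lnot (((B \land \lnot A) \to (\lnot E \lor ((B \to \lnot D) \to \lnot B))) \lor D): α-rule — add \lnot ((B \land \lnot A) \to (\lnot E \lor ((B \to \lnot D) \to \lnot B))), \lnot D.
\lnot ((B \land \lnot A) \to (\lnot E \lor ((B \to \lnot D) \to \lnot B))): α-rule — add (B \land \lnot A), \lnot (\lnot E \lor ((B \to \lnot D) \to \lnot B)).
(B \land \lnot A): α-rule — add B, \lnot A.
\lnot (\lnot E \lor ((B \to \lnot D) \to \lnot B)): α-rule — add \lnot \lnot E, \lnot ((B \to \lnot D) \to \lnot B).
\lnot ((B \to \lnot D) \to \lnot B): α-rule — add (B \to \lnot D), \lnot \lnot B.
((B \land \lnot A) \to (\lnot E \lor ((B \to \lnot D) \to \lnot B))): β-rule — branch into \lnot (B \land \lnot A)  //  (\lnot E \lor ((B \to \lnot D) \to \lnot B)).
  branch 1 (add \lnot (B \land \lnot A)):
    (B \to \lnot D): β-rule — branch into \lnot B  //  \lnot D.
      branch 1.1 (add \lnot B):
        × closes — contains both B and \lnot B.
      branch 1.2 (add \lnot D):
        \lnot (B \land \lnot A): β-rule — branch into \lnot B  //  \lnot \lnot A.
          branch 1.2.1 (add \lnot B):
            × closes — contains both B and \lnot B.
          branch 1.2.2 (add \lnot \lnot A):
            × closes — contains both A and \lnot A.
  branch 2 (add (\lnot E \lor ((B \to \lnot D) \to \lnot B))):
    (B \to \lnot D): β-rule — branch into \lnot B  //  \lnot D.
      branch 2.1 (add \lnot B):
        × closes — contains both B and \lnot B.
      branch 2.2 (add \lnot D):
        (\lnot E \lor ((B \to \lnot D) \to \lnot B)): β-rule — branch into \lnot E  //  ((B \to \lnot D) \to \lnot B).
          branch 2.2.1 (add \lnot E):
            × closes — contains both E and \lnot E.
          branch 2.2.2 (add ((B \to \lnot D) \to \lnot B)):
            ((B \to \lnot D) \to \lnot B): β-rule — branch into \lnot (B \to \lnot D)  //  \lnot B.
              branch 2.2.2.1 (add \lnot (B \to \lnot D)):
                \lnot (B \to \lnot D): α-rule — add B, \lnot \lnot D.
                × closes — contains both D and \lnot D.
              branch 2.2.2.2 (add \lnot B):
                × closes — contains both B and \lnot B.
All 7 branches close.
Every branch closed, so the negation is unsatisfiable and the formula is valid.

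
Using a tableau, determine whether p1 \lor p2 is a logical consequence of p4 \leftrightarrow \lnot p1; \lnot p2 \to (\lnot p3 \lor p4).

Initial set: {(p4 \leftrightarrow \lnot p1); (\lnot p2 \to (\lnot p3 \lor p4)); \lnot (p1 \lor p2)}.
\lnot (p1 \lor p2): α-rule — add \lnot p1, \lnot p2.
(p4 \leftrightarrow \lnot p1): β-rule — branch into p4, \lnot p1  //  \lnot p4, \lnot \lnot p1.
  branch 1 (add p4, \lnot p1):
    (\lnot p2 \to (\lnot p3 \lor p4)): β-rule — branch into \lnot \lnot p2  //  (\lnot p3 \lor p4).
      branch 1.1 (add \lnot \lnot p2):
        × closes — contains both p2 and \lnot p2.
      branch 1.2 (add (\lnot p3 \lor p4)):
        (\lnot p3 \lor p4): β-rule — branch into \lnot p3  //  p4.
          branch 1.2.1 (add \lnot p3):
            ○ open, literals {p1=0, p2=0, p3=0, p4=1}.
          branch 1.2.2 (add p4):
            ○ open, literals {p1=0, p2=0, p4=1}.
  branch 2 (add \lnot p4, \lnot \lnot p1):
    × closes — contains both p1 and \lnot p1.
2 branches closed, 2 open.
An open branch gives a countermodel: p1=0, p2=0, p3=0, p4=1 (unmentioned atoms arbitrary); the premises hold there but the conclusion fails.

No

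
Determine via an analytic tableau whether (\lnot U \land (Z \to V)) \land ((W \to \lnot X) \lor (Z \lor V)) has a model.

Satisfiable

Initial set: {((\lnot U \land (Z \to V)) \land ((W \to \lnot X) \lor (Z \lor V)))}.
((\lnot U \land (Z \to V)) \land ((W \to \lnot X) \lor (Z \lor V))): α-rule — add (\lnot U \land (Z \to V)), ((W \to \lnot X) \lor (Z \lor V)).
(\lnot U \land (Z \to V)): α-rule — add \lnot U, (Z \to V).
((W \to \lnot X) \lor (Z \lor V)): β-rule — branch into (W \to \lnot X)  //  (Z \lor V).
  branch 1 (add (W \to \lnot X)):
    (Z \to V): β-rule — branch into \lnot Z  //  V.
      branch 1.1 (add \lnot Z):
        (W \to \lnot X): β-rule — branch into \lnot W  //  \lnot X.
          branch 1.1.1 (add \lnot W):
            ○ open, literals {U=0, W=0, Z=0}.
          branch 1.1.2 (add \lnot X):
            ○ open, literals {U=0, X=0, Z=0}.
      branch 1.2 (add V):
        (W \to \lnot X): β-rule — branch into \lnot W  //  \lnot X.
          branch 1.2.1 (add \lnot W):
            ○ open, literals {U=0, V=1, W=0}.
          branch 1.2.2 (add \lnot X):
            ○ open, literals {U=0, V=1, X=0}.
  branch 2 (add (Z \lor V)):
    (Z \to V): β-rule — branch into \lnot Z  //  V.
      branch 2.1 (add \lnot Z):
        (Z \lor V): β-rule — branch into Z  //  V.
          branch 2.1.1 (add Z):
            × closes — contains both Z and \lnot Z.
          branch 2.1.2 (add V):
            ○ open, literals {U=0, V=1, Z=0}.
      branch 2.2 (add V):
        (Z \lor V): β-rule — branch into Z  //  V.
          branch 2.2.1 (add Z):
            ○ open, literals {U=0, V=1, Z=1}.
          branch 2.2.2 (add V):
            ○ open, literals {U=0, V=1}.
1 branch closed, 7 open.
An open branch gives a satisfying assignment: U=0, W=0, Z=0.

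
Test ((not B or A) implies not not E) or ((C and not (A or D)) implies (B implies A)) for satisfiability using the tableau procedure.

Initial set: {(((not B or A) implies not not E) or ((C and not (A or D)) implies (B implies A)))}.
(((not B or A) implies not not E) or ((C and not (A or D)) implies (B implies A))): β-rule — branch into ((not B or A) implies not not E)  //  ((C and not (A or D)) implies (B implies A)).
  branch 1 (add ((not B or A) implies not not E)):
    ((not B or A) implies not not E): β-rule — branch into not (not B or A)  //  not not E.
      branch 1.1 (add not (not B or A)):
        not (not B or A): α-rule — add not not B, not A.
        ○ open, literals {A=false, B=true}.
      branch 1.2 (add not not E):
        not not E: drop double negation, giving E.
        ○ open, literals {E=true}.
  branch 2 (add ((C and not (A or D)) implies (B implies A))):
    ((C and not (A or D)) implies (B implies A)): β-rule — branch into not (C and not (A or D))  //  (B implies A).
      branch 2.1 (add not (C and not (A or D))):
        not (C and not (A or D)): β-rule — branch into not C  //  not not (A or D).
          branch 2.1.1 (add not C):
            ○ open, literals {C=false}.
          branch 2.1.2 (add not not (A or D)):
            not not (A or D): β-rule — branch into A  //  D.
              branch 2.1.2.1 (add A):
                ○ open, literals {A=true}.
              branch 2.1.2.2 (add D):
                ○ open, literals {D=true}.
      branch 2.2 (add (B implies A)):
        (B implies A): β-rule — branch into not B  //  A.
          branch 2.2.1 (add not B):
            ○ open, literals {B=false}.
          branch 2.2.2 (add A):
            ○ open, literals {A=true}.
0 branches closed, 7 open.
An open branch gives a satisfying assignment: A=false, B=true.

Satisfiable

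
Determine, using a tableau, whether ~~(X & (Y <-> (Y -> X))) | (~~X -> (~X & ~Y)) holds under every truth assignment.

Not valid

Assume the negation and expand:
Initial set: {F (~~(X & (Y <-> (Y -> X))) | (~~X -> (~X & ~Y)))}.
F (~~(X & (Y <-> (Y -> X))) | (~~X -> (~X & ~Y))): α-rule — add F ~~(X & (Y <-> (Y -> X))), F (~~X -> (~X & ~Y)).
F ~~(X & (Y <-> (Y -> X))): drop double negation, giving F (X & (Y <-> (Y -> X))).
F (~~X -> (~X & ~Y)): α-rule — add T ~~X, F (~X & ~Y).
T ~~X: drop double negation, giving T X.
F (X & (Y <-> (Y -> X))): β-rule — branch into F X  //  F (Y <-> (Y -> X)).
  branch 1 (add F X):
    × closes — contains both X and ~X.
  branch 2 (add F (Y <-> (Y -> X))):
    F (~X & ~Y): β-rule — branch into F ~X  //  F ~Y.
      branch 2.1 (add F ~X):
        F (Y <-> (Y -> X)): β-rule — branch into T Y, F (Y -> X)  //  F Y, T (Y -> X).
          branch 2.1.1 (add T Y, F (Y -> X)):
            F (Y -> X): α-rule — add T Y, F X.
            × closes — contains both X and ~X.
          branch 2.1.2 (add F Y, T (Y -> X)):
            T (Y -> X): β-rule — branch into F Y  //  T X.
              branch 2.1.2.1 (add F Y):
                ○ open, literals {X=T, Y=F}.
              branch 2.1.2.2 (add T X):
                ○ open, literals {X=T, Y=F}.
      branch 2.2 (add F ~Y):
        F (Y <-> (Y -> X)): β-rule — branch into T Y, F (Y -> X)  //  F Y, T (Y -> X).
          branch 2.2.1 (add T Y, F (Y -> X)):
            F (Y -> X): α-rule — add T Y, F X.
            × closes — contains both X and ~X.
          branch 2.2.2 (add F Y, T (Y -> X)):
            × closes — contains both Y and ~Y.
4 branches closed, 2 open.
An open branch gives a countermodel: X=T, Y=F (unmentioned atoms arbitrary); under it the original formula is false.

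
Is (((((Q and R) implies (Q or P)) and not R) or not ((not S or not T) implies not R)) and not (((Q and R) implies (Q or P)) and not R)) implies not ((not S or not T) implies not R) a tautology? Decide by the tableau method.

Assume the negation and expand:
Initial set: {not ((((((Q and R) implies (Q or P)) and not R) or not ((not S or not T) implies not R)) and not (((Q and R) implies (Q or P)) and not R)) implies not ((not S or not T) implies not R))}.
not ((((((Q and R) implies (Q or P)) and not R) or not ((not S or not T) implies not R)) and not (((Q and R) implies (Q or P)) and not R)) implies not ((not S or not T) implies not R)): α-rule — add (((((Q and R) implies (Q or P)) and not R) or not ((not S or not T) implies not R)) and not (((Q and R) implies (Q or P)) and not R)), not not ((not S or not T) implies not R).
(((((Q and R) implies (Q or P)) and not R) or not ((not S or not T) implies not R)) and not (((Q and R) implies (Q or P)) and not R)): α-rule — add ((((Q and R) implies (Q or P)) and not R) or not ((not S or not T) implies not R)), not (((Q and R) implies (Q or P)) and not R).
not not ((not S or not T) implies not R): β-rule — branch into not (not S or not T)  //  not R.
  branch 1 (add not (not S or not T)):
    not (not S or not T): α-rule — add not not S, not not T.
    ((((Q and R) implies (Q or P)) and not R) or not ((not S or not T) implies not R)): β-rule — branch into (((Q and R) implies (Q or P)) and not R)  //  not ((not S or not T) implies not R).
      branch 1.1 (add (((Q and R) implies (Q or P)) and not R)):
        (((Q and R) implies (Q or P)) and not R): α-rule — add ((Q and R) implies (Q or P)), not R.
        not (((Q and R) implies (Q or P)) and not R): β-rule — branch into not ((Q and R) implies (Q or P))  //  not not R.
          branch 1.1.1 (add not ((Q and R) implies (Q or P))):
            not ((Q and R) implies (Q or P)): α-rule — add (Q and R), not (Q or P).
            (Q and R): α-rule — add Q, R.
            × closes — contains both R and not R.
          branch 1.1.2 (add not not R):
            × closes — contains both R and not R.
      branch 1.2 (add not ((not S or not T) implies not R)):
        not ((not S or not T) implies not R): α-rule — add (not S or not T), not not R.
        not (((Q and R) implies (Q or P)) and not R): β-rule — branch into not ((Q and R) implies (Q or P))  //  not not R.
          branch 1.2.1 (add not ((Q and R) implies (Q or P))):
            not ((Q and R) implies (Q or P)): α-rule — add (Q and R), not (Q or P).
            (Q and R): α-rule — add Q, R.
            not (Q or P): α-rule — add not Q, not P.
            × closes — contains both Q and not Q.
          branch 1.2.2 (add not not R):
            (not S or not T): β-rule — branch into not S  //  not T.
              branch 1.2.2.1 (add not S):
                × closes — contains both S and not S.
              branch 1.2.2.2 (add not T):
                × closes — contains both T and not T.
  branch 2 (add not R):
    ((((Q and R) implies (Q or P)) and not R) or not ((not S or not T) implies not R)): β-rule — branch into (((Q and R) implies (Q or P)) and not R)  //  not ((not S or not T) implies not R).
      branch 2.1 (add (((Q and R) implies (Q or P)) and not R)):
        (((Q and R) implies (Q or P)) and not R): α-rule — add ((Q and R) implies (Q or P)), not R.
        not (((Q and R) implies (Q or P)) and not R): β-rule — branch into not ((Q and R) implies (Q or P))  //  not not R.
          branch 2.1.1 (add not ((Q and R) implies (Q or P))):
            not ((Q and R) implies (Q or P)): α-rule — add (Q and R), not (Q or P).
            (Q and R): α-rule — add Q, R.
            × closes — contains both R and not R.
          branch 2.1.2 (add not not R):
            × closes — contains both R and not R.
      branch 2.2 (add not ((not S or not T) implies not R)):
        not ((not S or not T) implies not R): α-rule — add (not S or not T), not not R.
        × closes — contains both R and not R.
All 8 branches close.
Every branch closed, so the negation is unsatisfiable and the formula is valid.

Valid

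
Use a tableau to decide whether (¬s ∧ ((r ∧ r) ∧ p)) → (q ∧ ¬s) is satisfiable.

Satisfiable

Initial set: {((¬s ∧ ((r ∧ r) ∧ p)) → (q ∧ ¬s))}.
((¬s ∧ ((r ∧ r) ∧ p)) → (q ∧ ¬s)): β-rule — branch into ¬(¬s ∧ ((r ∧ r) ∧ p))  //  (q ∧ ¬s).
  branch 1 (add ¬(¬s ∧ ((r ∧ r) ∧ p))):
    ¬(¬s ∧ ((r ∧ r) ∧ p)): β-rule — branch into ¬¬s  //  ¬((r ∧ r) ∧ p).
      branch 1.1 (add ¬¬s):
        ○ open, literals {s=T}.
      branch 1.2 (add ¬((r ∧ r) ∧ p)):
        ¬((r ∧ r) ∧ p): β-rule — branch into ¬(r ∧ r)  //  ¬p.
          branch 1.2.1 (add ¬(r ∧ r)):
            ¬(r ∧ r): β-rule — branch into ¬r  //  ¬r.
              branch 1.2.1.1 (add ¬r):
                ○ open, literals {r=F}.
              branch 1.2.1.2 (add ¬r):
                ○ open, literals {r=F}.
          branch 1.2.2 (add ¬p):
            ○ open, literals {p=F}.
  branch 2 (add (q ∧ ¬s)):
    (q ∧ ¬s): α-rule — add q, ¬s.
    ○ open, literals {q=T, s=F}.
0 branches closed, 5 open.
An open branch gives a satisfying assignment: s=T.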